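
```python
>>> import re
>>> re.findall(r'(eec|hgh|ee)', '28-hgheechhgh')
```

['hgh', 'eec', 'hgh']

Alternation isn't longest-match — the leftmost alternative that fits at this position is chosen.
One capturing group, so `findall` returns just the captured substring from each match — 3 in all.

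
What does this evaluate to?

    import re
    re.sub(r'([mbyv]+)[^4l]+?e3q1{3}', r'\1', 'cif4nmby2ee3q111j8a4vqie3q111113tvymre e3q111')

'cif4nmbyj8a4v113tvym'

The pattern matches one or more of one of [mbyv] (captured); then one or more of any character except [4l] (lazy), then the literal 'e3q', then exactly 3 of the literal '1'.
Lazy quantifiers expand one character at a time until the remainder of the pattern can match.
Matches: at [5:16] → 'mby2ee3q111'; at [20:29] → 'vqie3q111'; at [33:45] → 'vymre e3q111'.
The replacement refers to a captured group, so each match is rewritten using its own captured text.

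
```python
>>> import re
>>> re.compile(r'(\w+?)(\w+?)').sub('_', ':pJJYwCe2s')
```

The pattern matches one or more of a word character (lazy) (captured); then one or more of a word character (lazy) (captured).
Lazy quantifiers expand one character at a time until the remainder of the pattern can match.
Matches: at [1:3] → 'pJ'; at [3:5] → 'JY'; at [5:7] → 'wC'; at [7:9] → 'e2'.
Every occurrence is swapped for '_'.

':____s'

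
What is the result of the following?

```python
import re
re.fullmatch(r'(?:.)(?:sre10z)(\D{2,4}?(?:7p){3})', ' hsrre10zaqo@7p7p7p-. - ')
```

None

Pattern: any character (non-capturing group); then the literal 'sre', then the literal '10z' (non-capturing group); then 2 to 4 of a non-digit (lazy), then the literal '7p' repeated 3 times (captured).
`re.fullmatch` requires the pattern to consume the entire string.
Here the pattern can't cover the whole string, so the call returns None.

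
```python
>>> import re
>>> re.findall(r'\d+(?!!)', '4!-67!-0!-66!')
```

`(?!…)`/`(?<!…)` only lets a position through if the neighbouring text does NOT match; no characters are consumed.
Matches: at [3:4] → '6'; at [10:11] → '6'.
`findall` yields the raw match text (2 of them) because the pattern has no groups.

['6', '6']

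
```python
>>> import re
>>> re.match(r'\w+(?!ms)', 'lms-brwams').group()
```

'lms'

`(?!…)`/`(?<!…)` only lets a position through if the neighbouring text does NOT match; no characters are consumed.
`match` is anchored at position 0; if the pattern doesn't fit there, it returns None.
The match spans [0:3] → 'lms'.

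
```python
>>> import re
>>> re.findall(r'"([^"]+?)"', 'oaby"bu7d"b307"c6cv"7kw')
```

['bu7d', 'c6cv']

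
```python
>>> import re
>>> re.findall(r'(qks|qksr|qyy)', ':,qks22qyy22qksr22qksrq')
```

Alternation tries branches left to right and keeps the first one that lets the overall match succeed at that position.
Scanning left to right: at [2:5] match 'qks', group 1 = 'qks'; at [7:10] match 'qyy', group 1 = 'qyy'; at [12:15] match 'qks', group 1 = 'qks'; at [18:21] match 'qks', group 1 = 'qks'.
With a single group, `findall` returns only what that group captured — 4 items.

['qks', 'qyy', 'qks', 'qks']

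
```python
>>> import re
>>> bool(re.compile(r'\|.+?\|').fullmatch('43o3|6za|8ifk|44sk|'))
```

False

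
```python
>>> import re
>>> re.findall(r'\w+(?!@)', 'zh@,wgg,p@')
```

['z', 'wgg']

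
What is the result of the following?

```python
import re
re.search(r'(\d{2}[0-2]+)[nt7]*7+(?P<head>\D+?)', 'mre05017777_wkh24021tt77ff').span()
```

(3, 12)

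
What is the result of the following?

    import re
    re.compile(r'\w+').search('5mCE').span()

(0, 4)

The match spans [0:4] → '5mCE'.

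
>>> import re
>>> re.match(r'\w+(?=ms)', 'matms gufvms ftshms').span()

Lookahead/lookbehind check context without consuming it, so the matched span excludes the asserted characters.
`re.match` only tries the pattern at the start of the string.
The match spans [0:3] → 'mat'.

(0, 3)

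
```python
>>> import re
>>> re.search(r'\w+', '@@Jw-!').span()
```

The pattern matches one or more of a word character.
`re.search` tries every starting position until one works.
The match spans [2:4] → 'Jw'.

(2, 4)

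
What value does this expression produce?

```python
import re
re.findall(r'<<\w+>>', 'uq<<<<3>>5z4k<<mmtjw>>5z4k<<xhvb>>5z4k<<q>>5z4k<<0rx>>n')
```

Matches: at [4:9] → '<<3>>'; at [13:22] → '<<mmtjw>>'; at [26:34] → '<<xhvb>>'; at [38:43] → '<<q>>'; at [47:54] → '<<0rx>>'.
With no groups in the pattern, `findall` gives back each whole match — 5 here.

['<<3>>', '<<mmtjw>>', '<<xhvb>>', '<<q>>', '<<0rx>>']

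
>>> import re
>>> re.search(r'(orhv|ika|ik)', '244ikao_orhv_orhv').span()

Alternation isn't longest-match — the leftmost alternative that fits at this position is chosen.
The match spans [3:6] → 'ika'.

(3, 6)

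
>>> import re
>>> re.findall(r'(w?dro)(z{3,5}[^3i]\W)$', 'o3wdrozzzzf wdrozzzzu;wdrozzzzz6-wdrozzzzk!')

[('wdro', 'zzzzk!')]

Pattern: optionally a literal 'w', then the literal 'dro' (captured); then 3 to 5 of a literal 'z', then any character except [3i], then a non-word character (captured); then anchored at the end.
Scanning left to right: at [33:43] match 'wdrozzzzk!', groups = ('wdro', 'zzzzk!').
Multiple groups make `findall` return tuples — one 2-tuple for the one match.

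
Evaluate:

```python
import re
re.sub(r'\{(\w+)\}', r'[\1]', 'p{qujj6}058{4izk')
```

The replacement refers to a captured group, so each match is rewritten using its own captured text.

'p[qujj6]058{4izk'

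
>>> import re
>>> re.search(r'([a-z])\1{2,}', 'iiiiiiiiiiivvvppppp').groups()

('i',)

`\1` is not a pattern — it's the concrete string captured by group 1, re-applied verbatim.
`search` walks the string left to right and returns the first match it finds.
The match spans [0:11] → 'iiiiiiiiiii'.
Captured: group 1 = 'i'.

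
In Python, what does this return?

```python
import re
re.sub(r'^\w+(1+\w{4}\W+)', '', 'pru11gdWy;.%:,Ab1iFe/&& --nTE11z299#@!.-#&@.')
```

Pattern: anchored at the start of the string; then one or more of a word character; then one or more of a literal '1', then exactly 4 of a word character, then one or more of a non-word character (captured).
Matches: at [0:14] → 'pru11gdWy;.%:,'.
`sub` substitutes '' at each match site.

'Ab1iFe/&& --nTE11z299#@!.-#&@.'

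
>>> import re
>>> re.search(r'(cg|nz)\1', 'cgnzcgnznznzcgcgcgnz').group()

'nznz'

The backreference `\1` re-matches whatever the first group consumed, character for character.
`re.search` scans for the first position where the pattern succeeds.
The match spans [6:10] → 'nznz'.
Captured: group 1 = 'nz'.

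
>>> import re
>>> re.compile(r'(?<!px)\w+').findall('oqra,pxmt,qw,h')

['oqra', 'pxmt', 'qw', 'h']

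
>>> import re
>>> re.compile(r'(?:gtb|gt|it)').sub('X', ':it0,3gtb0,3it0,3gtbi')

Branches in `(...|...)` are attempted left-to-right; the first branch that allows the whole pattern to succeed is taken.
Matches: at [1:3] → 'it'; at [6:9] → 'gtb'; at [12:14] → 'it'; at [17:20] → 'gtb'.
`sub` substitutes 'X' at each match site.

':X0,3X0,3X0,3Xi'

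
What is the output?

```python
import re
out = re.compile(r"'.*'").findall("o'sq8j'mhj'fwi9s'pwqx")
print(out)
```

Matches: at [1:17] → "'sq8j'mhj'fwi9s'".
With no groups in the pattern, `findall` gives back each whole match — 1 here.

["'sq8j'mhj'fwi9s'"]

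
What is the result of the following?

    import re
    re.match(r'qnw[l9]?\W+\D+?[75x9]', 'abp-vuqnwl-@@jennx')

None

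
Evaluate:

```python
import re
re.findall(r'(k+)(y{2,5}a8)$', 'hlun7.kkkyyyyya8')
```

The pattern matches one or more of a literal 'k' (captured); then 2 to 5 of the literal 'y', then the literal 'a8' (captured); then anchored at the end.
Walking the string: at [6:16] match 'kkkyyyyya8', groups = ('kkk', 'yyyyya8').
`findall` packs the 2 group values into a tuple for every match.

[('kkk', 'yyyyya8')]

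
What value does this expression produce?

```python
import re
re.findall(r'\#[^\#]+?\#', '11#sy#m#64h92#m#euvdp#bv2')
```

['#sy#', '#64h92#', '#euvdp#']

Walking the string: at [2:6] → '#sy#'; at [7:14] → '#64h92#'; at [15:22] → '#euvdp#'.
`findall` yields the raw match text (3 of them) because the pattern has no groups.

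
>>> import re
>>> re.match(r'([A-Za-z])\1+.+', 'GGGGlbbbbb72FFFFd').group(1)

The match spans [0:17] → 'GGGGlbbbbb72FFFFd'.
Captured: group 1 = 'G'.

'G'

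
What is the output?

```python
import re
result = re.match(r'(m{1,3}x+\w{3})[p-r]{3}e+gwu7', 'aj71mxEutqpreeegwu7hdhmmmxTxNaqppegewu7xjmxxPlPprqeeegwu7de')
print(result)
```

None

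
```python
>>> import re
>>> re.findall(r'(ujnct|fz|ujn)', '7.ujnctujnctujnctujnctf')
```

Alternation isn't longest-match — the leftmost alternative that fits at this position is chosen.
One capturing group, so `findall` returns just the captured substring from each match — 4 in all.

['ujnct', 'ujnct', 'ujnct', 'ujnct']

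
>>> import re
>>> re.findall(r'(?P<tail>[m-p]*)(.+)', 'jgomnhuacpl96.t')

[('', 'jgomnhuacpl96.t')]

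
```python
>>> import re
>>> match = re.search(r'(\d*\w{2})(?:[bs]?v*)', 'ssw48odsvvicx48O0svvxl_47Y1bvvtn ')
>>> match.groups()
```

('ss',)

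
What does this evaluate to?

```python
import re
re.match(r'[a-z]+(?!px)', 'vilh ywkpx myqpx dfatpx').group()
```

'vilh'

The negative lookahead/lookbehind blocks any match where the forbidden context is present.
`re.match` won't scan ahead — the pattern has to work from the very first character.
The match spans [0:4] → 'vilh'.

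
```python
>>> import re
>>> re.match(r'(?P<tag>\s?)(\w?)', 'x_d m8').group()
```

'x'

`match` is anchored at position 0; if the pattern doesn't fit there, it returns None.
The match spans [0:1] → 'x'.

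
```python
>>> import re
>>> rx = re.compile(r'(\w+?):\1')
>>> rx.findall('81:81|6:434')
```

['81']

A backreference is literal: `\1` must see the identical characters the first group matched.
Walking the string: at [0:5] match '81:81', group 1 = '81'.
Because there's exactly one group, `findall` drops the full match and keeps group 1 from the one hit.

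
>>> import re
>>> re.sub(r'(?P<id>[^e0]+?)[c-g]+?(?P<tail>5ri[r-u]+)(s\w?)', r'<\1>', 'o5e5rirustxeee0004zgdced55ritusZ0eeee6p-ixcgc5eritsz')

`\1` in the replacement pulls in group 1's text for each match.

'<o5>xeee0004zgdced55ritusZ0eeee6p-ixcgc5eritsz'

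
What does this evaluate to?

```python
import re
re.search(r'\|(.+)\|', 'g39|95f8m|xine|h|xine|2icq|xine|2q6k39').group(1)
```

'95f8m|xine|h|xine|2icq|xine'

The match spans [3:32] → '|95f8m|xine|h|xine|2icq|xine|'.
Captured: group 1 = '95f8m|xine|h|xine|2icq|xine'.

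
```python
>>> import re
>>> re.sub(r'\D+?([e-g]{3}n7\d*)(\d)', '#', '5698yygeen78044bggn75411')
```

'5698#bggn75411'

Pattern: one or more of a non-digit (lazy); then exactly 3 of a character in [e-g], then the literal 'n7', then zero or more of a digit (captured); then a digit (captured).
Matches: at [4:15] → 'yygeen78044'.
Each match is replaced by '#'.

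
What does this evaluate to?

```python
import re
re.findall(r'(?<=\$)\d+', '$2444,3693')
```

['2444']

The positive lookaround only admits positions where the adjacent text matches; those characters stay outside the span.
`findall` yields the raw match text (1 of them) because the pattern has no groups.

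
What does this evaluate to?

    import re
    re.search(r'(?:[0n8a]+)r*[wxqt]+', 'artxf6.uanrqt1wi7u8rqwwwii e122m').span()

(0, 4)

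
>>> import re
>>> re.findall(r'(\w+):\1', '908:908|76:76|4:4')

['908', '76', '4']

The backreference `\1` re-matches whatever the first group consumed, character for character.
`findall` collects group 1 from each match (3 total).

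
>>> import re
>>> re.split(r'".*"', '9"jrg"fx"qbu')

['9', 'qbu']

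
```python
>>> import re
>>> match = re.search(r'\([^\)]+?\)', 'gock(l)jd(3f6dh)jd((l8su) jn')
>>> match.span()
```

(4, 7)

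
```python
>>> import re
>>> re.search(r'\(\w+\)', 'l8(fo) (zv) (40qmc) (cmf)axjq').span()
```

`re.search` tries every starting position until one works.
The match spans [2:6] → '(fo)'.

(2, 6)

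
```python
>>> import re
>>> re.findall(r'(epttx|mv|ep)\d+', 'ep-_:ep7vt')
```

['ep']

Matches: at [5:8] match 'ep7', group 1 = 'ep'.
`findall` collects group 1 from the one match (1 total).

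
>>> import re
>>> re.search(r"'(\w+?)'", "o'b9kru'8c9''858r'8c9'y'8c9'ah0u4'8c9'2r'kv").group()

"'b9kru'"

`search` walks the string left to right and returns the first match it finds.
The match spans [1:8] → "'b9kru'".
Captured: group 1 = 'b9kru'.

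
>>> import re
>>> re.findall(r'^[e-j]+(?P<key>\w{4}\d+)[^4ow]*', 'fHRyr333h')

This matches anchored at the start of the string; then one or more of a character in [e-j]; then exactly 4 of a word character, then one or more of a digit (captured as 'key'); then zero or more of any character except [4ow].
Because there's exactly one group, `findall` drops the full match and keeps group 1 from the one hit.

['HRyr333']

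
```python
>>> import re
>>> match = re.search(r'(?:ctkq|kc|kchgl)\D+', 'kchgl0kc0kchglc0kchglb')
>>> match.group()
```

Unlike `match`, `search` isn't anchored — it looks for the pattern anywhere in the string.
The match spans [0:5] → 'kchgl'.

'kchgl'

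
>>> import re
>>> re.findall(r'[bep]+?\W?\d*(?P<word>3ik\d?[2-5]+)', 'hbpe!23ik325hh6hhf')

['3ik325']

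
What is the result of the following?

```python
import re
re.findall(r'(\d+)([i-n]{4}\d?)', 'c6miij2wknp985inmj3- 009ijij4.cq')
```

[('6', 'miij2'), ('985', 'inmj3'), ('009', 'ijij4')]

The pattern matches one or more of a digit (captured); then exactly 4 of a character in [i-n], then optionally a digit (captured).
Matches: at [1:7] match '6miij2', groups = ('6', 'miij2'); at [11:19] match '985inmj3', groups = ('985', 'inmj3'); at [21:29] match '009ijij4', groups = ('009', 'ijij4').
With 2 capturing groups, `findall` returns a 2-tuple per match.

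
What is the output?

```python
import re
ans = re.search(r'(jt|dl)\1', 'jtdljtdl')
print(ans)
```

None

`\1` is not a pattern — it's the concrete string captured by group 1, re-applied verbatim.
Here nothing in the string fits, so the call returns None.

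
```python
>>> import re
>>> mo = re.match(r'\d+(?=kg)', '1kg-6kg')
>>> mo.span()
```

The lookaround is zero-width — it requires the adjacent text to match without consuming it, so the asserted text isn't part of the match.
`re.match` won't scan ahead — the pattern has to work from the very first character.
The match spans [0:1] → '1'.

(0, 1)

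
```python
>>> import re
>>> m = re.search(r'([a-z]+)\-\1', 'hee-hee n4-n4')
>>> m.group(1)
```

'hee'

The match spans [0:7] → 'hee-hee'.
Captured: group 1 = 'hee'.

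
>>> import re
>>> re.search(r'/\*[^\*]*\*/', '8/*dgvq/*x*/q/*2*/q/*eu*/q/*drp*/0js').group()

`re.search` tries every starting position until one works.
The match spans [7:12] → '/*x*/'.

'/*x*/'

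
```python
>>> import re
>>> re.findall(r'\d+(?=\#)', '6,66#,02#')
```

Lookahead/lookbehind check context without consuming it, so the matched span excludes the asserted characters.
Scanning left to right: at [2:4] → '66'; at [6:8] → '02'.
Since nothing is captured, `findall` lists the 2 matched substrings directly.

['66', '02']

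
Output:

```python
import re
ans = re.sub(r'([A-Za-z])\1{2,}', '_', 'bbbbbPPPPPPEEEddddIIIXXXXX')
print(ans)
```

A backreference is literal: `\1` must see the identical characters the first group matched.
Matches: at [0:5] → 'bbbbb'; at [5:11] → 'PPPPPP'; at [11:14] → 'EEE'; at [14:18] → 'dddd'; at [18:21] → 'III'; ….
`sub` substitutes '_' at each match site.

______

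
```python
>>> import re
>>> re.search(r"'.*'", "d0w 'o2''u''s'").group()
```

"'o2''u''s'"

`re.search` tries every starting position until one works.
The match spans [4:14] → "'o2''u''s'".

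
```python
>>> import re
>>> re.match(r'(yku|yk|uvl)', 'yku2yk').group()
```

Branches in `(...|...)` are attempted left-to-right; the first branch that allows the whole pattern to succeed is taken.
`re.match` only tries the pattern at the start of the string.
The match spans [0:3] → 'yku'.
Captured: group 1 = 'yku'.

'yku'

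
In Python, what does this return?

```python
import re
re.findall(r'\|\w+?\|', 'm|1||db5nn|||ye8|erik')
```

Matches: at [1:4] → '|1|'; at [4:11] → '|db5nn|'; at [12:17] → '|ye8|'.
With no groups in the pattern, `findall` gives back each whole match — 3 here.

['|1|', '|db5nn|', '|ye8|']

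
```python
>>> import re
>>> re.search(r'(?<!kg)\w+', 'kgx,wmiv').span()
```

The negative lookahead/lookbehind blocks any match where the forbidden context is present.
`re.search` tries every starting position until one works.
The match spans [0:3] → 'kgx'.

(0, 3)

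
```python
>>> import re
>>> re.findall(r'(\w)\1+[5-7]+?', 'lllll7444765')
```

['l', '4']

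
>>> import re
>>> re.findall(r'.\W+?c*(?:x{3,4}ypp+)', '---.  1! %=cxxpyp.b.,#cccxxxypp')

['b.,#cccxxxypp']

With no groups in the pattern, `findall` gives back each whole match — 1 here.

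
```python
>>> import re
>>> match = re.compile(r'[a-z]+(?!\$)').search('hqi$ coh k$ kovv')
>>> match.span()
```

(0, 2)

Because the assertion is negative and zero-width, positions next to the forbidden text are skipped.
The match spans [0:2] → 'hq'.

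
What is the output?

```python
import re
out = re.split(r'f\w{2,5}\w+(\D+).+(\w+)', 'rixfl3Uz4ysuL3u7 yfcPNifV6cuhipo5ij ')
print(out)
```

['rix', ' yfcPNifV', 'j', ' ']

This matches the literal 'f', then 2 to 5 of a word character; then one or more of a word character; then one or more of a non-digit (captured); then one or more of any character; then one or more of a word character (captured).
Matches to split on: at [3:35] → 'fl3Uz4ysuL3u7 yfcPNifV6cuhipo5ij'.
`re.split` interleaves the captured-group text with the surrounding fragments.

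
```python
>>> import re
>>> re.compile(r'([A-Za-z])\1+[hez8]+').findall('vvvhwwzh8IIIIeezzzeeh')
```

['v', 'w', 'I']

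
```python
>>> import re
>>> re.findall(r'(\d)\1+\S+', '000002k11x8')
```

['0']

The backreference `\1` re-matches whatever the first group consumed, character for character.
Because there's exactly one group, `findall` drops the full match and keeps group 1 from the one hit.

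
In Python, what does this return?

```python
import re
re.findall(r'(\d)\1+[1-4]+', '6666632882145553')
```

`\1` is not a pattern — it's the concrete string captured by group 1, re-applied verbatim.
With a single group, `findall` returns only what that group captured — 3 items.

['6', '8', '5']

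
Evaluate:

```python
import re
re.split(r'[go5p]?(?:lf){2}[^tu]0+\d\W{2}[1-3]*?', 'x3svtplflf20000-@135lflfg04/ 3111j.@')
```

Lazy quantifiers expand one character at a time until the remainder of the pattern can match.
Splitting on the pattern gives 3 pieces.

['x3svt', '13', '3111j.@']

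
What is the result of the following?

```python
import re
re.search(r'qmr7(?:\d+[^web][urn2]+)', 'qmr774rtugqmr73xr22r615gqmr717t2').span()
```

Pattern: the literal 'qmr', then the literal '7'; then one or more of a digit, then any character except [web], then one or more of one of [urn2] (non-capturing group).
`re.search` tries every starting position until one works.
The match spans [0:7] → 'qmr774r'.

(0, 7)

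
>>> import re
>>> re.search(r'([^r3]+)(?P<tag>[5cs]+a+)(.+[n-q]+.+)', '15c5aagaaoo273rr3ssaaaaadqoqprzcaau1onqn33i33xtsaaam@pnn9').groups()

('15c', '5aa', 'gaaoo273rr3ssaaaaadqoqprzcaau1onqn33i33xtsaaam@pnn9')

The match spans [0:57] → '15c5aagaaoo273rr3ssaaaaadqoqprzcaau1onqn33i33xtsaaam@pnn9'.
Captured: group 1 = '15c', group 2 = '5aa', group 3 = 'gaaoo273rr3ssaaaaadqoqprzcaau1onqn33i33xtsaaam@pnn9'.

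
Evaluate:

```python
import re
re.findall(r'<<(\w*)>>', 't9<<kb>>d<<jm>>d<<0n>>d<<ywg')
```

Walking the string: at [2:8] match '<<kb>>', group 1 = 'kb'; at [9:15] match '<<jm>>', group 1 = 'jm'; at [16:22] match '<<0n>>', group 1 = '0n'.
One capturing group, so `findall` returns just the captured substring from each match — 3 in all.

['kb', 'jm', '0n']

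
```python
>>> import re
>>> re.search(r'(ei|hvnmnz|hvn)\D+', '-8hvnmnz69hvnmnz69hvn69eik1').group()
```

'hvnmnz'

The match spans [2:8] → 'hvnmnz'.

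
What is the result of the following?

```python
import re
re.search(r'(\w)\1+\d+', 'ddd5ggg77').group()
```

A backreference is literal: `\1` must see the identical characters the first group matched.
The match spans [0:4] → 'ddd5'.

'ddd5'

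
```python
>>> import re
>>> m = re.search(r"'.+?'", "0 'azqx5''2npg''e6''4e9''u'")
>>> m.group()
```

"'azqx5'"

With the lazy modifier that quantifier settles for the fewest repetitions that let the rest of the pattern succeed (the atoms after it are unaffected and can still be greedy).
Unlike `match`, `search` isn't anchored — it looks for the pattern anywhere in the string.
The match spans [2:9] → "'azqx5'".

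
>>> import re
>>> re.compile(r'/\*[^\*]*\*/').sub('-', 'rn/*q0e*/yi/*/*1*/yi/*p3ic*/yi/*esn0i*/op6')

'rn-yi/*-yi-yi-op6'

Matches: at [2:9] → '/*q0e*/'; at [13:18] → '/*1*/'; at [20:28] → '/*p3ic*/'; at [30:39] → '/*esn0i*/'.
Each match is replaced by '-'.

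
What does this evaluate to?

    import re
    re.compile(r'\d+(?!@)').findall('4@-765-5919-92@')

A negative assertion filters positions out without eating any characters.
No capturing groups, so `findall` returns the 3 full match strings.

['765', '5919', '9']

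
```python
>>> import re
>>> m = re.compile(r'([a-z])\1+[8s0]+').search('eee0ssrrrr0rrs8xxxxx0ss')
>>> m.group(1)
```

'e'

A backreference is literal: `\1` must see the identical characters the first group matched.
`re.search` scans for the first position where the pattern succeeds.
The match spans [0:6] → 'eee0ss'.
Captured: group 1 = 'e'.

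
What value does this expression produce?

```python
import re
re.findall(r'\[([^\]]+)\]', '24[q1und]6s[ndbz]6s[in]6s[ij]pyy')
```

Matches: at [2:9] match '[q1und]', group 1 = 'q1und'; at [11:17] match '[ndbz]', group 1 = 'ndbz'; at [19:23] match '[in]', group 1 = 'in'; at [25:29] match '[ij]', group 1 = 'ij'.
One capturing group, so `findall` returns just the captured substring from each match — 4 in all.

['q1und', 'ndbz', 'in', 'ij']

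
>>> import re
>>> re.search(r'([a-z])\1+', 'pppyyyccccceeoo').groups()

The match spans [0:3] → 'ppp'.
Captured: group 1 = 'p'.

('p',)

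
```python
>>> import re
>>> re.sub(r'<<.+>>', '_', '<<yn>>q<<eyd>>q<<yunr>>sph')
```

'_sph'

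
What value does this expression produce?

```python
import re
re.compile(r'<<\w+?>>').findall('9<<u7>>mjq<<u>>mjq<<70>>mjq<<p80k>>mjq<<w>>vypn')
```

Since nothing is captured, `findall` lists the 5 matched substrings directly.

['<<u7>>', '<<u>>', '<<70>>', '<<p80k>>', '<<w>>']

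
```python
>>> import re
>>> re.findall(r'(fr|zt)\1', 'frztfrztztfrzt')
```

['zt']

After group 1 captures some text, `\1` only succeeds where that same text appears again.
Because there's exactly one group, `findall` drops the full match and keeps group 1 from the one hit.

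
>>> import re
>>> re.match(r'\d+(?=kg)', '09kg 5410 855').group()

The positive lookaround only admits positions where the adjacent text matches; those characters stay outside the span.
`re.match` won't scan ahead — the pattern has to work from the very first character.
The match spans [0:2] → '09'.

'09'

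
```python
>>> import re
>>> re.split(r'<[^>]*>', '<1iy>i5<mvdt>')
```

['', 'i5', '']

Matches to split on: at [0:5] → '<1iy>'; at [7:13] → '<mvdt>'.
The string is cut at each match, leaving 3 pieces.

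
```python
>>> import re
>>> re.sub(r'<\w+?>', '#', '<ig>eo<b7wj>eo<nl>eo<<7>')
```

'#eo#eo#eo<#'

`sub` substitutes '#' at each match site.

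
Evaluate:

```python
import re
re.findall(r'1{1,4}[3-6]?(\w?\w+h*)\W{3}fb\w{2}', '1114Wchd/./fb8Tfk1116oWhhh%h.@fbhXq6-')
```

Pattern: 1 to 4 of the literal '1', then optionally a character in [3-6]; then optionally a word character, then one or more of a word character, then zero or more of the literal 'h' (captured); then exactly 3 of a non-word character, then the literal 'fb', then exactly 2 of a word character.
With a single group, `findall` returns only what that group captured — 1 item.

['Wchd']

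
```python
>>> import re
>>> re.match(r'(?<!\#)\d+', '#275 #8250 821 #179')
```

`match` is anchored at position 0; if the pattern doesn't fit there, it returns None.
Here position 0 doesn't satisfy it, so the call returns None.

None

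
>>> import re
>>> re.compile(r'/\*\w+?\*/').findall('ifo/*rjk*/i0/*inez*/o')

With no groups in the pattern, `findall` gives back each whole match — 2 here.

['/*rjk*/', '/*inez*/']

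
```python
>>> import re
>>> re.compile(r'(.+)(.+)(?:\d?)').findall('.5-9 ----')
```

[('.5-9 ---', '-')]

This matches one or more of any character (captured); then one or more of any character (captured); then optionally a digit (non-capturing group).
Matches: at [0:9] match '.5-9 ----', groups = ('.5-9 ---', '-').
Multiple groups make `findall` return tuples — one 2-tuple for the one match.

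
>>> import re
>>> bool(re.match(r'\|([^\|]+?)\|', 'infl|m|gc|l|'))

False

With `match`, the pattern is implicitly anchored at the beginning.
Here the string doesn't start with a match, so the call returns None, and `bool(None)` is False.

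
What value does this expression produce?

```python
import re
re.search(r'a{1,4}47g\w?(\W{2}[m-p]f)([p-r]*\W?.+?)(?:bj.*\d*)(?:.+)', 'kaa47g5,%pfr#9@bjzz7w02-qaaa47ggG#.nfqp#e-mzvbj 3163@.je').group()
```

'aa47g5,%pfr#9@bjzz7w02-qaaa47ggG#.nfqp#e-mzvbj 3163@.je'

The pattern matches 1 to 4 of the literal 'a', then the literal '47g'; then optionally a word character; then exactly 2 of a non-word character, then a character in [m-p], then the literal 'f' (captured); then zero or more of a character in [p-r], then optionally a non-word character, then one or more of any character (lazy) (captured); then the literal 'bj', then zero or more of any character, then zero or more of a digit (non-capturing group); then one or more of any character (non-capturing group).
`search` walks the string left to right and returns the first match it finds.
The match spans [1:56] → 'aa47g5,%pfr#9@bjzz7w02-qaaa47ggG#.nfqp#e-mzvbj 3163@.je'.
Captured: group 1 = ',%pf', group 2 = 'r#9@'.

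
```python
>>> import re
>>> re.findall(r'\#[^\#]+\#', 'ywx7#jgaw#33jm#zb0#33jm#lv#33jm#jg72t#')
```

['#jgaw#', '#zb0#', '#lv#', '#jg72t#']

With no groups in the pattern, `findall` gives back each whole match — 4 here.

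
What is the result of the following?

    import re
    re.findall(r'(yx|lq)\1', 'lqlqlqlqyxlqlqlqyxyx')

After group 1 captures some text, `\1` only succeeds where that same text appears again.
With a single group, `findall` returns only what that group captured — 4 items.

['lq', 'lq', 'lq', 'yx']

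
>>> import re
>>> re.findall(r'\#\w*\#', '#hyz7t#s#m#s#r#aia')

Scanning left to right: at [0:7] → '#hyz7t#'; at [8:11] → '#m#'; at [12:15] → '#r#'.
`findall` yields the raw match text (3 of them) because the pattern has no groups.

['#hyz7t#', '#m#', '#r#']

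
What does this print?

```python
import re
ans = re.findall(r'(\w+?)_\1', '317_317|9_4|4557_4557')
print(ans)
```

['317', '4557']

The backreference `\1` re-matches whatever the first group consumed, character for character.
One capturing group, so `findall` returns just the captured substring from each match — 2 in all.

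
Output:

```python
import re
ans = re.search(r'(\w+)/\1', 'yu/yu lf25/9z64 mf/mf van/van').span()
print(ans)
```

(0, 5)

`\1` is not a pattern — it's the concrete string captured by group 1, re-applied verbatim.
`re.search` scans for the first position where the pattern succeeds.
The match spans [0:5] → 'yu/yu'.
Captured: group 1 = 'yu'.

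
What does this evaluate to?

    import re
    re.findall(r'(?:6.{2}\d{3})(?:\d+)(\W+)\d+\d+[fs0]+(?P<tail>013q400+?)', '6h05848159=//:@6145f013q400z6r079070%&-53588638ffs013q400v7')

[('=//:@', '013q400'), ('%&-', '013q400')]

`findall` packs the 2 group values into a tuple for every match.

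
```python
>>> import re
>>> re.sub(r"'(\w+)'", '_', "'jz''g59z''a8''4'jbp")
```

Every occurrence is swapped for '_'.

'____jbp'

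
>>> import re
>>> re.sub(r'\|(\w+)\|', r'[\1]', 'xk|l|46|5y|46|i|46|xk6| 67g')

'xk[l]46[5y]46[i]46[xk6] 67g'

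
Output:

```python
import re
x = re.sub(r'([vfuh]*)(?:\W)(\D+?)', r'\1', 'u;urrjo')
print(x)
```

urrjo

This matches zero or more of one of [vfuh] (captured); then a non-word character (non-capturing group); then one or more of a non-digit (lazy) (captured).
Matches: at [0:3] → 'u;u'.
Each match is replaced using the text its own group 1 captured.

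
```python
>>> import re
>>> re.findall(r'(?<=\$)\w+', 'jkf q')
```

Because the assertion is zero-width, the text it checks is not consumed and won't appear in the result.
No capturing groups, so `findall` returns the 0 full match strings.
Nothing in the string satisfies the pattern, so the list is empty.

[]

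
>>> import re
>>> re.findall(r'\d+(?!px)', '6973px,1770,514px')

['697', '1770', '51']

`(?!…)`/`(?<!…)` only lets a position through if the neighbouring text does NOT match; no characters are consumed.
No capturing groups, so `findall` returns the 3 full match strings.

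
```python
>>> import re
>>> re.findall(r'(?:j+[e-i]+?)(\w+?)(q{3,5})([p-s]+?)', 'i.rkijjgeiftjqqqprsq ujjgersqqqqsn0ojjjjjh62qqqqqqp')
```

[('eiftj', 'qqq', 'p'), ('ers', 'qqqq', 's'), ('62', 'qqqqq', 'q')]

3 groups means each result is a tuple of 3 captured strings — 3 here.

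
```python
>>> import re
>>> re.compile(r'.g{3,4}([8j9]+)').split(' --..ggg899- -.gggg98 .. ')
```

Pattern: any character, then 3 to 4 of a literal 'g'; then one or more of one of [8j9] (captured).
Matches to split on: at [4:11] → '.ggg899'; at [14:21] → '.gggg98'.
With a capturing group present, the delimiter's captured portion is kept in the result list.

[' --.', '899', '- -', '98', ' .. ']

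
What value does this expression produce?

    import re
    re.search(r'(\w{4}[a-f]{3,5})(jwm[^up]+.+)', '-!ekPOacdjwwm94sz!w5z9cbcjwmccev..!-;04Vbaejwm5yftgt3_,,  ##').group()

'w5z9cbcjwmccev..!-;04Vbaejwm5yftgt3_,,  ##'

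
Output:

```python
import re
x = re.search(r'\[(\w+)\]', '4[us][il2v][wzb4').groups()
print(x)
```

('us',)

`re.search` scans for the first position where the pattern succeeds.
The match spans [1:5] → '[us]'.
Captured: group 1 = 'us'.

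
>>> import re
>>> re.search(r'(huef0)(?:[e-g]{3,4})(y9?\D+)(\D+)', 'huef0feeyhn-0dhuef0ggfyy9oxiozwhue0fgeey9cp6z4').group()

'huef0feeyhn-'

The pattern matches the literal 'hu', then the literal 'ef0' (captured); then 3 to 4 of a character in [e-g] (non-capturing group); then a literal 'y', then optionally a literal '9', then one or more of a non-digit (captured); then one or more of a non-digit (captured).
Unlike `match`, `search` isn't anchored — it looks for the pattern anywhere in the string.
The match spans [0:12] → 'huef0feeyhn-'.
Captured: group 1 = 'huef0', group 2 = 'yhn', group 3 = '-'.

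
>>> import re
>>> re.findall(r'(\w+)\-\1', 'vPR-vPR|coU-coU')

`\1` has to match the exact text group 1 already captured.
`findall` collects group 1 from each match (2 total).

['vPR', 'coU']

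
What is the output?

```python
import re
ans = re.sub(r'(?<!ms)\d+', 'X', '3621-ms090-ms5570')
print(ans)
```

X-ms0X-ms5X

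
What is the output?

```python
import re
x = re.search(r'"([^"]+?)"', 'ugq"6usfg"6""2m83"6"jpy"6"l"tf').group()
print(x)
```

"6usfg"

`re.search` tries every starting position until one works.
The match spans [3:10] → '"6usfg"'.
Captured: group 1 = '6usfg'.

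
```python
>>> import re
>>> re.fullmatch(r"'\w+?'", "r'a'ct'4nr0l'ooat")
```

`re.fullmatch` is like wrapping the pattern in `^…$` (in single-line mode).
Here the string isn't matched end-to-end, so the call returns None.

None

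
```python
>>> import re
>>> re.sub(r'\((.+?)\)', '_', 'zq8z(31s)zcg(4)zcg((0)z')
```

'zq8z_zcg_zcg_z'

`sub` substitutes '_' at each match site.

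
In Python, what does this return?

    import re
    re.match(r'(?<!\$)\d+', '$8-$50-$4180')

None

With `match`, the pattern is implicitly anchored at the beginning.
Here the string doesn't start with a match, so the call returns None.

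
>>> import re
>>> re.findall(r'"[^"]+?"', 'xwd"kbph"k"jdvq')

Matches: at [3:9] → '"kbph"'.
`findall` yields the raw match text (1 of them) because the pattern has no groups.

['"kbph"']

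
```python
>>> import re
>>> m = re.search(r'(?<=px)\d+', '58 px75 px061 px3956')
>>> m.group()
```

'75'

The positive lookaround only admits positions where the adjacent text matches; those characters stay outside the span.
`re.search` scans for the first position where the pattern succeeds.
The match spans [5:7] → '75'.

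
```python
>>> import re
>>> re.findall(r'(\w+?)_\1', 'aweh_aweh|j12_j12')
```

`\1` is not a pattern — it's the concrete string captured by group 1, re-applied verbatim.
Because there's exactly one group, `findall` drops the full match and keeps group 1 from each hit.

['aweh', 'j12']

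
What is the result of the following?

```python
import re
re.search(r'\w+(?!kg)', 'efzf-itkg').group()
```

A negative assertion filters positions out without eating any characters.
`re.search` tries every starting position until one works.
The match spans [0:4] → 'efzf'.

'efzf'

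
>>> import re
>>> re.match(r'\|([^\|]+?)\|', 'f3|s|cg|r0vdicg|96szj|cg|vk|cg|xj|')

None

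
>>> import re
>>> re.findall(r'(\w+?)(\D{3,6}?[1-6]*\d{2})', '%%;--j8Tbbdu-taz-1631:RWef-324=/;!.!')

Because the quantifier is non-greedy, it stops expanding at the earliest point where the rest of the pattern can succeed.
`findall` packs the 2 group values into a tuple for every match.

[('j8Tbbd', 'u-taz-1631'), ('R', 'Wef-324')]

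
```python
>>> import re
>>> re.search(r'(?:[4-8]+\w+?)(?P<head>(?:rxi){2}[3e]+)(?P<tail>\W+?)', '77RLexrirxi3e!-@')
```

None

The pattern matches one or more of a character in [4-8], then one or more of a word character (lazy) (non-capturing group); then the literal 'rxi' repeated 2 times, then one or more of one of [3e] (captured as 'head'); then one or more of a non-word character (lazy) (captured as 'tail').
`re.search` tries every starting position until one works.
Here nothing in the string fits, so the call returns None.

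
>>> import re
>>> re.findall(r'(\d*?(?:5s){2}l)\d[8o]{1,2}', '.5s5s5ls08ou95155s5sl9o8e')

['95155s5sl']

Pattern: zero or more of a digit (lazy), then the literal '5s' repeated 2 times, then the literal 'l' (captured); then a digit, then 1 to 2 of one of [8o].
Matches: at [12:24] match '95155s5sl9o8', group 1 = '95155s5sl'.
`findall` collects group 1 from the one match (1 total).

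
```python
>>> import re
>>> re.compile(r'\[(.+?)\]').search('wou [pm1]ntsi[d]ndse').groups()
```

('pm1',)

Because the quantifier is non-greedy, it stops expanding at the earliest point where the rest of the pattern can succeed.
`search` walks the string left to right and returns the first match it finds.
The match spans [4:9] → '[pm1]'.
Captured: group 1 = 'pm1'.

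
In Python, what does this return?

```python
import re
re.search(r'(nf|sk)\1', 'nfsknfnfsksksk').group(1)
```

'nf'

A backreference is literal: `\1` must see the identical characters the first group matched.
`re.search` tries every starting position until one works.
The match spans [4:8] → 'nfnf'.
Captured: group 1 = 'nf'.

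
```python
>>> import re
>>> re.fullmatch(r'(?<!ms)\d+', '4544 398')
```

The negative lookaround is zero-width — it rules out positions where the adjacent text would match, without consuming anything.
For `fullmatch`, every character of the input must be accounted for by the pattern.
Here there's no way to consume every character, so the call returns None.

None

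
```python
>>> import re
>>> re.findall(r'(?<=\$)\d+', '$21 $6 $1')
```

['21', '6', '1']

Lookahead/lookbehind check context without consuming it, so the matched span excludes the asserted characters.
Matches: at [1:3] → '21'; at [5:6] → '6'; at [8:9] → '1'.
No capturing groups, so `findall` returns the 3 full match strings.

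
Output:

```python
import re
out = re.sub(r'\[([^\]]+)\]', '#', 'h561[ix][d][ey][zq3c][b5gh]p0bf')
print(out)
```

Matches: at [4:8] → '[ix]'; at [8:11] → '[d]'; at [11:15] → '[ey]'; at [15:21] → '[zq3c]'; at [21:27] → '[b5gh]'.
Every occurrence is swapped for '#'.

h561#####p0bf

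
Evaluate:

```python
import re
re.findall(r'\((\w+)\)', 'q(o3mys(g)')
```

['g']

Matches: at [7:10] match '(g)', group 1 = 'g'.
With a single group, `findall` returns only what that group captured — 1 item.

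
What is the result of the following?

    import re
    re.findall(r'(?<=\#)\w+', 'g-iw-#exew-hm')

Because the assertion is zero-width, the text it checks is not consumed and won't appear in the result.
Walking the string: at [6:10] → 'exew'.
No capturing groups, so `findall` returns the 1 full match string.

['exew']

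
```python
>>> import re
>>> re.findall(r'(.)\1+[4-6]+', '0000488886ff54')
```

['0', '8', 'f']

After group 1 captures some text, `\1` only succeeds where that same text appears again.
Walking the string: at [0:5] match '00004', group 1 = '0'; at [5:10] match '88886', group 1 = '8'; at [10:14] match 'ff54', group 1 = 'f'.
`findall` collects group 1 from each match (3 total).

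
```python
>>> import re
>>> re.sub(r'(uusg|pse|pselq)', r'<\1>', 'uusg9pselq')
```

The regex engine tests alternatives in the order written; an earlier branch that matches wins even if a later one would match more.
The replacement refers to a captured group, so each match is rewritten using its own captured text.

'<uusg>9<pse>lq'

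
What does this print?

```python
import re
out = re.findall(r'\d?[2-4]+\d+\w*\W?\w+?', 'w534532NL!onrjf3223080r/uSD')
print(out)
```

The pattern matches optionally a digit, then one or more of a character in [2-4]; then one or more of a digit, then zero or more of a word character, then optionally a non-word character; then one or more of a word character (lazy).
A non-greedy quantifier consumes as few characters as it can — just enough that the remainder of the pattern still matches from where it stops; whatever follows it matches normally.
Walking the string: at [1:11] → '534532NL!o'; at [15:25] → '3223080r/u'.
With no groups in the pattern, `findall` gives back each whole match — 2 here.

['534532NL!o', '3223080r/u']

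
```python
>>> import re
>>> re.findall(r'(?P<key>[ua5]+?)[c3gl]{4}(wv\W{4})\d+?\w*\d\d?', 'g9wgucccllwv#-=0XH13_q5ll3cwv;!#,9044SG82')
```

Pattern: one or more of one of [ua5] (lazy) (captured as 'key'); then exactly 4 of one of [c3gl]; then the literal 'wv', then exactly 4 of a non-word character (captured); then one or more of a digit (lazy); then zero or more of a word character, then a digit, then optionally a digit.
With 2 capturing groups, `findall` returns a 2-tuple per match.

[('5', 'wv;!#,')]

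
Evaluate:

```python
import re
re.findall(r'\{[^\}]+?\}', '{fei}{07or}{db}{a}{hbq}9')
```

['{fei}', '{07or}', '{db}', '{a}', '{hbq}']

No capturing groups, so `findall` returns the 5 full match strings.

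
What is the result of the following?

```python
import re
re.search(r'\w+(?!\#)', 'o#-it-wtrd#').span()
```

Because the assertion is negative and zero-width, positions next to the forbidden text are skipped.
`re.search` tries every starting position until one works.
The match spans [3:5] → 'it'.

(3, 5)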